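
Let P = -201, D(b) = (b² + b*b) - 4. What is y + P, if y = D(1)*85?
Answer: -371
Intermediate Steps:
D(b) = -4 + 2*b² (D(b) = (b² + b²) - 4 = 2*b² - 4 = -4 + 2*b²)
y = -170 (y = (-4 + 2*1²)*85 = (-4 + 2*1)*85 = (-4 + 2)*85 = -2*85 = -170)
y + P = -170 - 201 = -371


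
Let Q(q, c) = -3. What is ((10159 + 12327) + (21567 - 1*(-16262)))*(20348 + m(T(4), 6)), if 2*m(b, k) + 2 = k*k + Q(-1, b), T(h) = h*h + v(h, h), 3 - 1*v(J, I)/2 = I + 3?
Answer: 2456449005/2 ≈ 1.2282e+9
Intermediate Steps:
v(J, I) = -2*I (v(J, I) = 6 - 2*(I + 3) = 6 - 2*(3 + I) = 6 + (-6 - 2*I) = -2*I)
T(h) = h**2 - 2*h (T(h) = h*h - 2*h = h**2 - 2*h)
m(b, k) = -5/2 + k**2/2 (m(b, k) = -1 + (k*k - 3)/2 = -1 + (k**2 - 3)/2 = -1 + (-3 + k**2)/2 = -1 + (-3/2 + k**2/2) = -5/2 + k**2/2)
((10159 + 12327) + (21567 - 1*(-16262)))*(20348 + m(T(4), 6)) = ((10159 + 12327) + (21567 - 1*(-16262)))*(20348 + (-5/2 + (1/2)*6**2)) = (22486 + (21567 + 16262))*(20348 + (-5/2 + (1/2)*36)) = (22486 + 37829)*(20348 + (-5/2 + 18)) = 60315*(20348 + 31/2) = 60315*(40727/2) = 2456449005/2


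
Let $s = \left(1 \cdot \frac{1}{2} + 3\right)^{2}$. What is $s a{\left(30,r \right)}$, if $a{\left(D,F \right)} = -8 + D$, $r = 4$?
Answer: $\frac{539}{2} \approx 269.5$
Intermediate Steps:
$s = \frac{49}{4}$ ($s = \left(1 \cdot \frac{1}{2} + 3\right)^{2} = \left(\frac{1}{2} + 3\right)^{2} = \left(\frac{7}{2}\right)^{2} = \frac{49}{4} \approx 12.25$)
$s a{\left(30,r \right)} = \frac{49 \left(-8 + 30\right)}{4} = \frac{49}{4} \cdot 22 = \frac{539}{2}$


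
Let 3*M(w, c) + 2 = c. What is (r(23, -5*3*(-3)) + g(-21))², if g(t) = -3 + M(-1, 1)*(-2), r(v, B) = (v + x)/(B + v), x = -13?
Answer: 49729/10404 ≈ 4.7798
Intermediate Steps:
M(w, c) = -⅔ + c/3
r(v, B) = (-13 + v)/(B + v) (r(v, B) = (v - 13)/(B + v) = (-13 + v)/(B + v))
g(t) = -7/3 (g(t) = -3 + (-⅔ + (⅓)*1)*(-2) = -3 + (-⅔ + ⅓)*(-2) = -3 - ⅓*(-2) = -3 + ⅔ = -7/3)
(r(23, -5*3*(-3)) + g(-21))² = ((-13 + 23)/(-5*3*(-3) + 23) - 7/3)² = (10/(-15*(-3) + 23) - 7/3)² = (10/(45 + 23) - 7/3)² = (10/68 - 7/3)² = ((1/68)*10 - 7/3)² = (5/34 - 7/3)² = (-223/102)² = 49729/10404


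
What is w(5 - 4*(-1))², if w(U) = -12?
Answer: 144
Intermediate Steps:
w(5 - 4*(-1))² = (-12)² = 144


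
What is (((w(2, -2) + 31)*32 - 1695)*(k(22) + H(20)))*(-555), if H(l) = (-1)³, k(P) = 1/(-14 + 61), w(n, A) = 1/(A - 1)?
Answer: -18219910/47 ≈ -3.8766e+5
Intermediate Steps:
w(n, A) = 1/(-1 + A)
k(P) = 1/47
H(l) = -1
(((w(2, -2) + 31)*32 - 1695)*(k(22) + H(20)))*(-555) = (((1/(-1 - 2) + 31)*32 - 1695)*(1/47 - 1))*(-555) = (((1/(-3) + 31)*32 - 1695)*(-46/47))*(-555) = (((-⅓ + 31)*32 - 1695)*(-46/47))*(-555) = (((92/3)*32 - 1695)*(-46/47))*(-555) = ((2944/3 - 1695)*(-46/47))*(-555) = -2141/3*(-46/47)*(-555) = (98486/141)*(-555) = -18219910/47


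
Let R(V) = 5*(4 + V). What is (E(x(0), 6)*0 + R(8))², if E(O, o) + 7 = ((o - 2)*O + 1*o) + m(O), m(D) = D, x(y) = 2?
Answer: 3600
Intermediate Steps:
R(V) = 20 + 5*V
E(O, o) = -7 + O + o + O*(-2 + o) (E(O, o) = -7 + (((o - 2)*O + 1*o) + O) = -7 + (((-2 + o)*O + o) + O) = -7 + ((O*(-2 + o) + o) + O) = -7 + ((o + O*(-2 + o)) + O) = -7 + (O + o + O*(-2 + o)) = -7 + O + o + O*(-2 + o))
(E(x(0), 6)*0 + R(8))² = ((-7 + 6 - 1*2 + 2*6)*0 + (20 + 5*8))² = ((-7 + 6 - 2 + 12)*0 + (20 + 40))² = (9*0 + 60)² = (0 + 60)² = 60² = 3600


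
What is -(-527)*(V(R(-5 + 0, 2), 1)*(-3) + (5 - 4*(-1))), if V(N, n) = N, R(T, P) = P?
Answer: 1581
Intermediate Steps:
-(-527)*(V(R(-5 + 0, 2), 1)*(-3) + (5 - 4*(-1))) = -(-527)*(2*(-3) + (5 - 4*(-1))) = -(-527)*(-6 + (5 + 4)) = -(-527)*(-6 + 9) = -(-527)*3 = -1*(-1581) = 1581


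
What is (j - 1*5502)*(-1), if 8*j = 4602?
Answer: 19707/4 ≈ 4926.8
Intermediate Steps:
j = 2301/4 (j = (⅛)*4602 = 2301/4 ≈ 575.25)
(j - 1*5502)*(-1) = (2301/4 - 1*5502)*(-1) = (2301/4 - 5502)*(-1) = -19707/4*(-1) = 19707/4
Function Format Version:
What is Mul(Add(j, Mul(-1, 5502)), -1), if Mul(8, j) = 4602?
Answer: Rational(19707, 4) ≈ 4926.8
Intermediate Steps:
j = Rational(2301, 4) (j = Mul(Rational(1, 8), 4602) = Rational(2301, 4) ≈ 575.25)
Mul(Add(j, Mul(-1, 5502)), -1) = Mul(Add(Rational(2301, 4), Mul(-1, 5502)), -1) = Mul(Add(Rational(2301, 4), -5502), -1) = Mul(Rational(-19707, 4), -1) = Rational(19707, 4)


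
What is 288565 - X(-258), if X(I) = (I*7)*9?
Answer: 304819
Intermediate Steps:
X(I) = 63*I (X(I) = (7*I)*9 = 63*I)
288565 - X(-258) = 288565 - 63*(-258) = 288565 - 1*(-16254) = 288565 + 16254 = 304819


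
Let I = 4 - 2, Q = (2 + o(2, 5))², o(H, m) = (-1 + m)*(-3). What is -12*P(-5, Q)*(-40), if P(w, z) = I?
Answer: 960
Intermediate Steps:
o(H, m) = 3 - 3*m
Q = 100 (Q = (2 + (3 - 3*5))² = (2 + (3 - 15))² = (2 - 12)² = (-10)² = 100)
I = 2
P(w, z) = 2
-12*P(-5, Q)*(-40) = -12*2*(-40) = -24*(-40) = 960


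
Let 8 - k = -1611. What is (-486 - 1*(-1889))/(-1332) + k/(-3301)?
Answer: -6787811/4396932 ≈ -1.5438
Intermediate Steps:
k = 1619 (k = 8 - 1*(-1611) = 8 + 1611 = 1619)
(-486 - 1*(-1889))/(-1332) + k/(-3301) = (-486 - 1*(-1889))/(-1332) + 1619/(-3301) = (-486 + 1889)*(-1/1332) + 1619*(-1/3301) = 1403*(-1/1332) - 1619/3301 = -1403/1332 - 1619/3301 = -6787811/4396932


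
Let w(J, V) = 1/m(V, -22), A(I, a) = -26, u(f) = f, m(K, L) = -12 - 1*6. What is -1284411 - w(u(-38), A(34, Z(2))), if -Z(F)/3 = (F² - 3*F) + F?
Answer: -23119397/18 ≈ -1.2844e+6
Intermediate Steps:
m(K, L) = -18 (m(K, L) = -12 - 6 = -18)
Z(F) = -3*F² + 6*F (Z(F) = -3*((F² - 3*F) + F) = -3*(F² - 2*F) = -3*F² + 6*F)
w(J, V) = -1/18 (w(J, V) = 1/(-18) = -1/18)
-1284411 - w(u(-38), A(34, Z(2))) = -1284411 - 1*(-1/18) = -1284411 + 1/18 = -23119397/18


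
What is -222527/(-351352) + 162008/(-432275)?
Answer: 39271024109/151880685800 ≈ 0.25856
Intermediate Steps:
-222527/(-351352) + 162008/(-432275) = -222527*(-1/351352) + 162008*(-1/432275) = 222527/351352 - 162008/432275 = 39271024109/151880685800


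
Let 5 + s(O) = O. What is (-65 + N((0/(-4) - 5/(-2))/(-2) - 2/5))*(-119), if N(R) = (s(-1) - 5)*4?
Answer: 12971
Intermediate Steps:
s(O) = -5 + O
N(R) = -44 (N(R) = ((-5 - 1) - 5)*4 = (-6 - 5)*4 = -11*4 = -44)
(-65 + N((0/(-4) - 5/(-2))/(-2) - 2/5))*(-119) = (-65 - 44)*(-119) = -109*(-119) = 12971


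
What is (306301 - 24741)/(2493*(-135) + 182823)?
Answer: -70390/38433 ≈ -1.8315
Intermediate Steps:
(306301 - 24741)/(2493*(-135) + 182823) = 281560/(-336555 + 182823) = 281560/(-153732) = 281560*(-1/153732) = -70390/38433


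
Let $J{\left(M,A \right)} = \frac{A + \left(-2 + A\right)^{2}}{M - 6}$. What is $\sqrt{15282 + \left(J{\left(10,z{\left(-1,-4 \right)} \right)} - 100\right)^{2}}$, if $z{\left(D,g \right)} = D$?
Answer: $\sqrt{24886} \approx 157.75$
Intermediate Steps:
$J{\left(M,A \right)} = \frac{A + \left(-2 + A\right)^{2}}{-6 + M}$
$\sqrt{15282 + \left(J{\left(10,z{\left(-1,-4 \right)} \right)} - 100\right)^{2}} = \sqrt{15282 + \left(\frac{-1 + \left(-2 - 1\right)^{2}}{-6 + 10} - 100\right)^{2}} = \sqrt{15282 + \left(\frac{-1 + \left(-3\right)^{2}}{4} - 100\right)^{2}} = \sqrt{15282 + \left(\frac{-1 + 9}{4} - 100\right)^{2}} = \sqrt{15282 + \left(\frac{1}{4} \cdot 8 - 100\right)^{2}} = \sqrt{15282 + \left(2 - 100\right)^{2}} = \sqrt{15282 + \left(-98\right)^{2}} = \sqrt{15282 + 9604} = \sqrt{24886}$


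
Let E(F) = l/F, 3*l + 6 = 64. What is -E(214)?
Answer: -29/321 ≈ -0.090343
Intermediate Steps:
l = 58/3 (l = -2 + (1/3)*64 = -2 + 64/3 = 58/3 ≈ 19.333)
E(F) = 58/(3*F)
-E(214) = -58/(3*214) = -1*29/321 = -29/321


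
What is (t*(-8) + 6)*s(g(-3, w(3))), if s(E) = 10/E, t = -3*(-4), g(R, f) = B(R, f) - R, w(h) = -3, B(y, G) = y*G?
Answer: -75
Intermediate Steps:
B(y, G) = G*y
g(R, f) = -R + R*f (g(R, f) = f*R - R = R*f - R = -R + R*f)
t = 12
(t*(-8) + 6)*s(g(-3, w(3))) = (12*(-8) + 6)*(10/((-3*(-1 - 3)))) = (-96 + 6)*(10/((-3*(-4)))) = -900/12 = -90*⅚ = -75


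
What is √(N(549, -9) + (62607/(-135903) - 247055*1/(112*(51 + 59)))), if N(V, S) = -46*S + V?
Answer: √2832803297170/54824 ≈ 30.700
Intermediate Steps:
N(V, S) = V - 46*S
√(N(549, -9) + (62607/(-135903) - 247055*1/(112*(51 + 59)))) = √((549 - 46*(-9)) + (62607/(-135903) - 247055*1/(112*(51 + 59)))) = √((549 + 414) + (62607*(-1/135903) - 247055/(112*110))) = √(963 + (-41/89 - 247055/12320)) = √(963 + (-41/89 - 247055*1/12320)) = √(963 + (-41/89 - 49411/2464)) = √(963 - 4498603/219296) = √(206683445/219296) = √2832803297170/54824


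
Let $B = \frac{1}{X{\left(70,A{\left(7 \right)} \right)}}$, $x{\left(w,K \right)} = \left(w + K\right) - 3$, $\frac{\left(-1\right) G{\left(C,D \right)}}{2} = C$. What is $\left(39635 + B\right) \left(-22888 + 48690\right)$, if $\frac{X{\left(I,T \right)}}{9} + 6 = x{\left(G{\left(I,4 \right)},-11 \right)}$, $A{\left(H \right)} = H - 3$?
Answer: $\frac{736316821499}{720} \approx 1.0227 \cdot 10^{9}$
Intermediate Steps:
$G{\left(C,D \right)} = - 2 C$
$A{\left(H \right)} = -3 + H$
$x{\left(w,K \right)} = -3 + K + w$ ($x{\left(w,K \right)} = \left(K + w\right) - 3 = -3 + K + w$)
$X{\left(I,T \right)} = -180 - 18 I$ ($X{\left(I,T \right)} = -54 + 9 \left(-3 - 11 - 2 I\right) = -54 + 9 \left(-14 - 2 I\right) = -54 - \left(126 + 18 I\right) = -180 - 18 I$)
$B = - \frac{1}{1440}$ ($B = \frac{1}{-180 - 1260} = \frac{1}{-1440} = - \frac{1}{1440} \approx -0.00069444$)
$\left(39635 + B\right) \left(-22888 + 48690\right) = \left(39635 - \frac{1}{1440}\right) \left(-22888 + 48690\right) = \frac{57074399}{1440} \cdot 25802 = \frac{736316821499}{720}$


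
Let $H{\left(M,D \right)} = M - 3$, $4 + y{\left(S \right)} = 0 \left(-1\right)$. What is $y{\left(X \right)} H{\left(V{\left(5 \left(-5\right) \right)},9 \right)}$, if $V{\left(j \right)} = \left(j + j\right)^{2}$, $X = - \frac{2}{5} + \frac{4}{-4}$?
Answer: $-9988$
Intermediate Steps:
$X = - \frac{7}{5}$ ($X = \left(-2\right) \frac{1}{5} + 4 \left(- \frac{1}{4}\right) = - \frac{2}{5} - 1 = - \frac{7}{5} \approx -1.4$)
$y{\left(S \right)} = -4$ ($y{\left(S \right)} = -4 + 0 \left(-1\right) = -4 + 0 = -4$)
$V{\left(j \right)} = 4 j^{2}$ ($V{\left(j \right)} = \left(2 j\right)^{2} = 4 j^{2}$)
$H{\left(M,D \right)} = -3 + M$ ($H{\left(M,D \right)} = M - 3 = -3 + M$)
$y{\left(X \right)} H{\left(V{\left(5 \left(-5\right) \right)},9 \right)} = - 4 \left(-3 + 4 \left(5 \left(-5\right)\right)^{2}\right) = - 4 \left(-3 + 4 \left(-25\right)^{2}\right) = - 4 \left(-3 + 4 \cdot 625\right) = - 4 \left(-3 + 2500\right) = \left(-4\right) 2497 = -9988$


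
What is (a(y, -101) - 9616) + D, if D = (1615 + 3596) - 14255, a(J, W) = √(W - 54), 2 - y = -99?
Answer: -18660 + I*√155 ≈ -18660.0 + 12.45*I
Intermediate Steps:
y = 101 (y = 2 - 1*(-99) = 2 + 99 = 101)
a(J, W) = √(-54 + W)
D = -9044 (D = 5211 - 14255 = -9044)
(a(y, -101) - 9616) + D = (√(-54 - 101) - 9616) - 9044 = (√(-155) - 9616) - 9044 = (I*√155 - 9616) - 9044 = (-9616 + I*√155) - 9044 = -18660 + I*√155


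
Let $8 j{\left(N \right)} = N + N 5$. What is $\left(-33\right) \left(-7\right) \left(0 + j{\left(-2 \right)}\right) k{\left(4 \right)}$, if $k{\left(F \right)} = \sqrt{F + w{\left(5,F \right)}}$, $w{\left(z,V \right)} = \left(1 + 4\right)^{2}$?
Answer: $- \frac{693 \sqrt{29}}{2} \approx -1866.0$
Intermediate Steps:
$w{\left(z,V \right)} = 25$ ($w{\left(z,V \right)} = 5^{2} = 25$)
$j{\left(N \right)} = \frac{3 N}{4}$ ($j{\left(N \right)} = \frac{N + N 5}{8} = \frac{N + 5 N}{8} = \frac{6 N}{8} = \frac{3 N}{4}$)
$k{\left(F \right)} = \sqrt{25 + F}$ ($k{\left(F \right)} = \sqrt{F + 25} = \sqrt{25 + F}$)
$\left(-33\right) \left(-7\right) \left(0 + j{\left(-2 \right)}\right) k{\left(4 \right)} = \left(-33\right) \left(-7\right) \left(0 + \frac{3}{4} \left(-2\right)\right) \sqrt{25 + 4} = 231 \left(0 - \frac{3}{2}\right) \sqrt{29} = 231 \left(- \frac{3 \sqrt{29}}{2}\right) = - \frac{693 \sqrt{29}}{2}$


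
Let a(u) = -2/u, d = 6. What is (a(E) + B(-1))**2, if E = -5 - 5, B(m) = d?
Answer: 961/25 ≈ 38.440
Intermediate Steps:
B(m) = 6
E = -10
(a(E) + B(-1))**2 = (-2/(-10) + 6)**2 = (-2*(-1/10) + 6)**2 = (1/5 + 6)**2 = (31/5)**2 = 961/25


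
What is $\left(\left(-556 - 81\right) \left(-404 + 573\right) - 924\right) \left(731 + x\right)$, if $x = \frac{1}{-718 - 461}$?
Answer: $- \frac{93576870296}{1179} \approx -7.937 \cdot 10^{7}$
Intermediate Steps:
$x = - \frac{1}{1179}$ ($x = \frac{1}{-1179} = - \frac{1}{1179} \approx -0.00084818$)
$\left(\left(-556 - 81\right) \left(-404 + 573\right) - 924\right) \left(731 + x\right) = \left(\left(-556 - 81\right) \left(-404 + 573\right) - 924\right) \left(731 - \frac{1}{1179}\right) = \left(\left(-637\right) 169 - 924\right) \frac{861848}{1179} = \left(-107653 - 924\right) \frac{861848}{1179} = \left(-108577\right) \frac{861848}{1179} = - \frac{93576870296}{1179}$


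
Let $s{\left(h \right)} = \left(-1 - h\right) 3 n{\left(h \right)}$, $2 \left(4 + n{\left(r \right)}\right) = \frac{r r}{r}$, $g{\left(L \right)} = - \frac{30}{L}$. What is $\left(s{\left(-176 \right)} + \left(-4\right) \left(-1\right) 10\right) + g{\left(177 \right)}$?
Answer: $- \frac{2847350}{59} \approx -48260.0$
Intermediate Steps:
$n{\left(r \right)} = -4 + \frac{r}{2}$ ($n{\left(r \right)} = -4 + \frac{r r \frac{1}{r}}{2} = -4 + \frac{r^{2} \frac{1}{r}}{2} = -4 + \frac{r}{2}$)
$s{\left(h \right)} = \left(-4 + \frac{h}{2}\right) \left(-3 - 3 h\right)$ ($s{\left(h \right)} = \left(-1 - h\right) 3 \left(-4 + \frac{h}{2}\right) = \left(-3 - 3 h\right) \left(-4 + \frac{h}{2}\right) = \left(-4 + \frac{h}{2}\right) \left(-3 - 3 h\right)$)
$\left(s{\left(-176 \right)} + \left(-4\right) \left(-1\right) 10\right) + g{\left(177 \right)} = \left(- \frac{3 \left(1 - 176\right) \left(-8 - 176\right)}{2} + \left(-4\right) \left(-1\right) 10\right) - \frac{30}{177} = \left(\left(- \frac{3}{2}\right) \left(-175\right) \left(-184\right) + 4 \cdot 10\right) - \frac{10}{59} = \left(-48300 + 40\right) - \frac{10}{59} = -48260 - \frac{10}{59} = - \frac{2847350}{59}$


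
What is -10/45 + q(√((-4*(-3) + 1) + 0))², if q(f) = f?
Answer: 115/9 ≈ 12.778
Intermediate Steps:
-10/45 + q(√((-4*(-3) + 1) + 0))² = -10/45 + (√((-4*(-3) + 1) + 0))² = (1/45)*(-10) + (√((12 + 1) + 0))² = -2/9 + (√(13 + 0))² = -2/9 + (√13)² = -2/9 + 13 = 115/9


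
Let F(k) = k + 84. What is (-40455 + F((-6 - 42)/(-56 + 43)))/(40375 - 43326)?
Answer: 524775/38363 ≈ 13.679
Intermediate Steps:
F(k) = 84 + k
(-40455 + F((-6 - 42)/(-56 + 43)))/(40375 - 43326) = (-40455 + (84 + (-6 - 42)/(-56 + 43)))/(40375 - 43326) = (-40455 + (84 - 48/(-13)))/(-2951) = (-40455 + (84 - 48*(-1/13)))*(-1/2951) = (-40455 + (84 + 48/13))*(-1/2951) = (-40455 + 1140/13)*(-1/2951) = -524775/13*(-1/2951) = 524775/38363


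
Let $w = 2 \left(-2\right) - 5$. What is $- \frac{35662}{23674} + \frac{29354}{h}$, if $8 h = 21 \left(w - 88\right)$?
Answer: $- \frac{402289733}{3444567} \approx -116.79$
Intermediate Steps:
$w = -9$ ($w = -4 - 5 = -9$)
$h = - \frac{2037}{8}$ ($h = \frac{21 \left(-9 - 88\right)}{8} = \frac{21 \left(-97\right)}{8} = \frac{1}{8} \left(-2037\right) = - \frac{2037}{8} \approx -254.63$)
$- \frac{35662}{23674} + \frac{29354}{h} = - \frac{35662}{23674} + \frac{29354}{- \frac{2037}{8}} = \left(-35662\right) \frac{1}{23674} + 29354 \left(- \frac{8}{2037}\right) = - \frac{17831}{11837} - \frac{234832}{2037} = - \frac{402289733}{3444567}$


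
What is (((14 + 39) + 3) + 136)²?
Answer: 36864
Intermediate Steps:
(((14 + 39) + 3) + 136)² = ((53 + 3) + 136)² = (56 + 136)² = 192² = 36864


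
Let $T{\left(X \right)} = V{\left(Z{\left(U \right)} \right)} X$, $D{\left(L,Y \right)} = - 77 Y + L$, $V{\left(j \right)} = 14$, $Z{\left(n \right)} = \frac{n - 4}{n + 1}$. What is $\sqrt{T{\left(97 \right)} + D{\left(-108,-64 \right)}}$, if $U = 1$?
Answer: $\sqrt{6178} \approx 78.6$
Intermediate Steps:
$Z{\left(n \right)} = \frac{-4 + n}{1 + n}$
$D{\left(L,Y \right)} = L - 77 Y$
$T{\left(X \right)} = 14 X$
$\sqrt{T{\left(97 \right)} + D{\left(-108,-64 \right)}} = \sqrt{14 \cdot 97 - -4820} = \sqrt{1358 + \left(-108 + 4928\right)} = \sqrt{1358 + 4820} = \sqrt{6178}$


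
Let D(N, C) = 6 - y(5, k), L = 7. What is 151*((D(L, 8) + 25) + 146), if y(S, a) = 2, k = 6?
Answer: 26425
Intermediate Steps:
D(N, C) = 4 (D(N, C) = 6 - 1*2 = 6 - 2 = 4)
151*((D(L, 8) + 25) + 146) = 151*((4 + 25) + 146) = 151*(29 + 146) = 151*175 = 26425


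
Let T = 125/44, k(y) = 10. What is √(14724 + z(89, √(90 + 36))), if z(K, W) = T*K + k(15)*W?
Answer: √(7248791 + 14520*√14)/22 ≈ 122.84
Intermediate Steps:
T = 125/44 (T = 125*(1/44) = 125/44 ≈ 2.8409)
z(K, W) = 10*W + 125*K/44 (z(K, W) = 125*K/44 + 10*W = 10*W + 125*K/44)
√(14724 + z(89, √(90 + 36))) = √(14724 + (10*√(90 + 36) + (125/44)*89)) = √(14724 + (10*√126 + 11125/44)) = √(14724 + (10*(3*√14) + 11125/44)) = √(14724 + (30*√14 + 11125/44)) = √(14724 + (11125/44 + 30*√14)) = √(658981/44 + 30*√14)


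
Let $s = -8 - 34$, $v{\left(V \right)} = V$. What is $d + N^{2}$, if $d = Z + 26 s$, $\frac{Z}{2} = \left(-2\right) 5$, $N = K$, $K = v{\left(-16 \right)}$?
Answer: $-856$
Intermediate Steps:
$K = -16$
$N = -16$
$s = -42$
$Z = -20$ ($Z = 2 \left(\left(-2\right) 5\right) = 2 \left(-10\right) = -20$)
$d = -1112$ ($d = -20 + 26 \left(-42\right) = -20 - 1092 = -1112$)
$d + N^{2} = -1112 + \left(-16\right)^{2} = -1112 + 256 = -856$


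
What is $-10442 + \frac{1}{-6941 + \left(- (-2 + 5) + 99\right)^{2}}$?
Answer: $- \frac{23755549}{2275} \approx -10442.0$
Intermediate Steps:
$-10442 + \frac{1}{-6941 + \left(- (-2 + 5) + 99\right)^{2}} = -10442 + \frac{1}{-6941 + \left(\left(-1\right) 3 + 99\right)^{2}} = -10442 + \frac{1}{-6941 + \left(-3 + 99\right)^{2}} = -10442 + \frac{1}{-6941 + 96^{2}} = -10442 + \frac{1}{-6941 + 9216} = -10442 + \frac{1}{2275} = - \frac{23755549}{2275}$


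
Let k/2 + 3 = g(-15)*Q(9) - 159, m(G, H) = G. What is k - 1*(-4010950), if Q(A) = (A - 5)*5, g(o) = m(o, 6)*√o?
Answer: 4010626 - 600*I*√15 ≈ 4.0106e+6 - 2323.8*I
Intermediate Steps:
g(o) = o^(3/2) (g(o) = o*√o = o^(3/2))
Q(A) = -25 + 5*A (Q(A) = (-5 + A)*5 = -25 + 5*A)
k = -324 - 600*I*√15 (k = -6 + 2*((-15)^(3/2)*(-25 + 5*9) - 159) = -6 + 2*((-15*I*√15)*(-25 + 45) - 159) = -6 + 2*(-15*I*√15*20 - 159) = -6 + 2*(-300*I*√15 - 159) = -6 + 2*(-159 - 300*I*√15) = -6 + (-318 - 600*I*√15) = -324 - 600*I*√15 ≈ -324.0 - 2323.8*I)
k - 1*(-4010950) = (-324 - 600*I*√15) - 1*(-4010950) = (-324 - 600*I*√15) + 4010950 = 4010626 - 600*I*√15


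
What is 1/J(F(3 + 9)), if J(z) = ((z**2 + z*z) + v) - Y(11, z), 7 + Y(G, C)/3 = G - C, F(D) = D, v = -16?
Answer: 1/296 ≈ 0.0033784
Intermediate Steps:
Y(G, C) = -21 - 3*C + 3*G (Y(G, C) = -21 + 3*(G - C) = -21 + (-3*C + 3*G) = -21 - 3*C + 3*G)
J(z) = -28 + 2*z**2 + 3*z (J(z) = ((z**2 + z*z) - 16) - (-21 - 3*z + 3*11) = ((z**2 + z**2) - 16) - (-21 - 3*z + 33) = (2*z**2 - 16) - (12 - 3*z) = (-16 + 2*z**2) + (-12 + 3*z) = -28 + 2*z**2 + 3*z)
1/J(F(3 + 9)) = 1/(-28 + 2*(3 + 9)**2 + 3*(3 + 9)) = 1/(-28 + 2*12**2 + 3*12) = 1/(-28 + 2*144 + 36) = 1/(-28 + 288 + 36) = 1/296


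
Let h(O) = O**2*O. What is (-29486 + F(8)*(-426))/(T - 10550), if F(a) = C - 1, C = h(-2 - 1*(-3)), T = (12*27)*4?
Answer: 14743/4627 ≈ 3.1863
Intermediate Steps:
T = 1296 (T = 324*4 = 1296)
h(O) = O**3
C = 1 (C = (-2 - 1*(-3))**3 = (-2 + 3)**3 = 1**3 = 1)
F(a) = 0 (F(a) = 1 - 1 = 0)
(-29486 + F(8)*(-426))/(T - 10550) = (-29486 + 0*(-426))/(1296 - 10550) = (-29486 + 0)/(-9254) = -29486*(-1/9254) = 14743/4627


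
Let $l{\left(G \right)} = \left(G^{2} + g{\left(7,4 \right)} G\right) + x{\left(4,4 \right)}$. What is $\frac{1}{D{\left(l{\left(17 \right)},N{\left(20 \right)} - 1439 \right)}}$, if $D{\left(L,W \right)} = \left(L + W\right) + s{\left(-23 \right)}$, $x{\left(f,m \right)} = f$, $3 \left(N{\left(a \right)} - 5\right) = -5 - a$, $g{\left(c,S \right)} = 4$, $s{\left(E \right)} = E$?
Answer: $- \frac{3}{3313} \approx -0.00090552$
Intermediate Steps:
$N{\left(a \right)} = \frac{10}{3} - \frac{a}{3}$ ($N{\left(a \right)} = 5 + \frac{-5 - a}{3} = 5 - \left(\frac{5}{3} + \frac{a}{3}\right) = \frac{10}{3} - \frac{a}{3}$)
$l{\left(G \right)} = 4 + G^{2} + 4 G$ ($l{\left(G \right)} = \left(G^{2} + 4 G\right) + 4 = 4 + G^{2} + 4 G$)
$D{\left(L,W \right)} = -23 + L + W$ ($D{\left(L,W \right)} = \left(L + W\right) - 23 = -23 + L + W$)
$\frac{1}{D{\left(l{\left(17 \right)},N{\left(20 \right)} - 1439 \right)}} = \frac{1}{-23 + \left(4 + 17^{2} + 4 \cdot 17\right) + \left(\left(\frac{10}{3} - \frac{20}{3}\right) - 1439\right)} = \frac{1}{-23 + \left(4 + 289 + 68\right) + \left(\left(\frac{10}{3} - \frac{20}{3}\right) - 1439\right)} = \frac{1}{-23 + 361 - \frac{4327}{3}} = \frac{1}{- \frac{3313}{3}} = - \frac{3}{3313}$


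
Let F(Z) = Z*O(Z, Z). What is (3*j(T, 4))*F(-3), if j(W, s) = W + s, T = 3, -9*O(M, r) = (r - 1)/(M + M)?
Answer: 14/3 ≈ 4.6667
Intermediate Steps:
O(M, r) = -(-1 + r)/(18*M) (O(M, r) = -(r - 1)/(9*(M + M)) = -(-1 + r)/(9*(2*M)) = -(-1 + r)*1/(2*M)/9 = -(-1 + r)/(18*M))
F(Z) = 1/18 - Z/18 (F(Z) = Z*((1 - Z)/(18*Z)) = 1/18 - Z/18)
(3*j(T, 4))*F(-3) = (3*(3 + 4))*(1/18 - 1/18*(-3)) = (3*7)*(1/18 + ⅙) = 21*(2/9) = 14/3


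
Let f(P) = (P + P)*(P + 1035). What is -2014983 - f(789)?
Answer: -4893255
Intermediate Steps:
f(P) = 2*P*(1035 + P) (f(P) = (2*P)*(1035 + P) = 2*P*(1035 + P))
-2014983 - f(789) = -2014983 - 2*789*(1035 + 789) = -2014983 - 2*789*1824 = -2014983 - 1*2878272 = -2014983 - 2878272 = -4893255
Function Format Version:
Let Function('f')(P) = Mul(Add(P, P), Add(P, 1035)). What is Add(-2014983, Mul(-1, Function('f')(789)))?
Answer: -4893255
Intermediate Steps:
Function('f')(P) = Mul(2, P, Add(1035, P)) (Function('f')(P) = Mul(Mul(2, P), Add(1035, P)) = Mul(2, P, Add(1035, P)))
Add(-2014983, Mul(-1, Function('f')(789))) = Add(-2014983, Mul(-1, Mul(2, 789, Add(1035, 789)))) = Add(-2014983, Mul(-1, Mul(2, 789, 1824))) = Add(-2014983, Mul(-1, 2878272)) = Add(-2014983, -2878272) = -4893255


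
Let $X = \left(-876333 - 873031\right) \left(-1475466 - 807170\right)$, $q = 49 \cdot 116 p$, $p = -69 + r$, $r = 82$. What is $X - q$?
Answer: $3993161169612$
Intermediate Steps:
$p = 13$ ($p = -69 + 82 = 13$)
$q = 73892$ ($q = 49 \cdot 116 \cdot 13 = 5684 \cdot 13 = 73892$)
$X = 3993161243504$ ($X = \left(-1749364\right) \left(-2282636\right) = 3993161243504$)
$X - q = 3993161243504 - 73892 = 3993161169612$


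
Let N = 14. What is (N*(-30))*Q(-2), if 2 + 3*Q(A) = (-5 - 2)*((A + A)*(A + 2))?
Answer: 280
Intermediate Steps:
Q(A) = -⅔ - 14*A*(2 + A)/3 (Q(A) = -⅔ + ((-5 - 2)*((A + A)*(A + 2)))/3 = -⅔ + (-7*2*A*(2 + A))/3 = -⅔ + (-14*A*(2 + A))/3 = -⅔ - 14*A*(2 + A)/3)
(N*(-30))*Q(-2) = (14*(-30))*(-⅔ - 28/3*(-2) - 14/3*(-2)²) = -420*(-⅔ + 56/3 - 14/3*4) = -420*(-⅔ + 56/3 - 56/3) = -420*(-⅔) = 280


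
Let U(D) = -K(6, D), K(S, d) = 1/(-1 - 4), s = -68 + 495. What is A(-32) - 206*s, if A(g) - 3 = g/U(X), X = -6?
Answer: -88119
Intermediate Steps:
s = 427
K(S, d) = -1/5 (K(S, d) = 1/(-5) = -1/5)
U(D) = 1/5 (U(D) = -1*(-1/5) = 1/5)
A(g) = 3 + 5*g (A(g) = 3 + g/(1/5) = 3 + g*5 = 3 + 5*g)
A(-32) - 206*s = (3 + 5*(-32)) - 206*427 = (3 - 160) - 1*87962 = -157 - 87962 = -88119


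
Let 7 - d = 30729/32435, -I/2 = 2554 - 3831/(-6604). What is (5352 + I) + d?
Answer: 2050497479/8238490 ≈ 248.89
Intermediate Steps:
I = -16870447/3302 (I = -2*(2554 - 3831/(-6604)) = -2*(2554 - 3831*(-1)/6604) = -2*(2554 - 1*(-3831/6604)) = -2*(2554 + 3831/6604) = -2*16870447/6604 = -16870447/3302 ≈ -5109.2)
d = 196316/32435 (d = 7 - 30729/32435 = 196316/32435 ≈ 6.0526)
(5352 + I) + d = (5352 - 16870447/3302) + 196316/32435 = 801857/3302 + 196316/32435 = 2050497479/8238490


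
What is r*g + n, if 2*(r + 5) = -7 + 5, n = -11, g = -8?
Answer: 37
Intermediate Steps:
r = -6 (r = -5 + (-7 + 5)/2 = -5 + (½)*(-2) = -5 - 1 = -6)
r*g + n = -6*(-8) - 11 = 48 - 11 = 37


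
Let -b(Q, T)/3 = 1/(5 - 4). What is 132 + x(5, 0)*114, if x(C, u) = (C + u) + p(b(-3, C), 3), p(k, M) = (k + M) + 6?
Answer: 1386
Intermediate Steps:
b(Q, T) = -3 (b(Q, T) = -3/(5 - 4) = -3/1 = -3*1 = -3)
p(k, M) = 6 + M + k (p(k, M) = (M + k) + 6 = 6 + M + k)
x(C, u) = 6 + C + u (x(C, u) = (C + u) + (6 + 3 - 3) = (C + u) + 6 = 6 + C + u)
132 + x(5, 0)*114 = 132 + (6 + 5 + 0)*114 = 132 + 11*114 = 132 + 1254 = 1386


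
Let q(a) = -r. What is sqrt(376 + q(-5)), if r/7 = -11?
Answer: sqrt(453) ≈ 21.284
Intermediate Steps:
r = -77 (r = 7*(-11) = -77)
q(a) = 77 (q(a) = -1*(-77) = 77)
sqrt(376 + q(-5)) = sqrt(376 + 77) = sqrt(453)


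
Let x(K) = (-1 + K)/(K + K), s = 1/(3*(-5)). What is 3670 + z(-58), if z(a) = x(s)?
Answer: 3678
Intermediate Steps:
s = -1/15 (s = 1/(-15) = -1/15 ≈ -0.066667)
x(K) = (-1 + K)/(2*K) (x(K) = (-1 + K)/((2*K)) = (-1 + K)*(1/(2*K)) = (-1 + K)/(2*K))
z(a) = 8 (z(a) = (-1 - 1/15)/(2*(-1/15)) = (½)*(-15)*(-16/15) = 8)
3670 + z(-58) = 3670 + 8 = 3678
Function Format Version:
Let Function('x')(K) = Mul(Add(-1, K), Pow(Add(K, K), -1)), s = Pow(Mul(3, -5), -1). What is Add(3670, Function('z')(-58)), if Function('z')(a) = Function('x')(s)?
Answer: 3678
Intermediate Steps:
s = Rational(-1, 15) (s = Pow(-15, -1) = Rational(-1, 15) ≈ -0.066667)
Function('x')(K) = Mul(Rational(1, 2), Pow(K, -1), Add(-1, K)) (Function('x')(K) = Mul(Add(-1, K), Pow(Mul(2, K), -1)) = Mul(Add(-1, K), Mul(Rational(1, 2), Pow(K, -1))) = Mul(Rational(1, 2), Pow(K, -1), Add(-1, K)))
Function('z')(a) = 8 (Function('z')(a) = Mul(Rational(1, 2), Pow(Rational(-1, 15), -1), Add(-1, Rational(-1, 15))) = Mul(Rational(1, 2), -15, Rational(-16, 15)) = 8)
Add(3670, Function('z')(-58)) = Add(3670, 8) = 3678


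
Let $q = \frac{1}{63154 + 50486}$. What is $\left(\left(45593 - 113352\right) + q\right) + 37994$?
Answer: $- \frac{3382494599}{113640} \approx -29765.0$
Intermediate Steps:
$q = \frac{1}{113640} \approx 8.7997 \cdot 10^{-6}$
$\left(\left(45593 - 113352\right) + q\right) + 37994 = \left(\left(45593 - 113352\right) + \frac{1}{113640}\right) + 37994 = \left(-67759 + \frac{1}{113640}\right) + 37994 = - \frac{7700132759}{113640} + 37994 = - \frac{3382494599}{113640}$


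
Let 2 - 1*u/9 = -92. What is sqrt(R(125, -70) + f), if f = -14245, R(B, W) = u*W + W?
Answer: I*sqrt(73535) ≈ 271.17*I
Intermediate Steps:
u = 846 (u = 18 - 9*(-92) = 18 + 828 = 846)
R(B, W) = 847*W (R(B, W) = 846*W + W = 847*W)
sqrt(R(125, -70) + f) = sqrt(847*(-70) - 14245) = sqrt(-59290 - 14245) = sqrt(-73535) = I*sqrt(73535)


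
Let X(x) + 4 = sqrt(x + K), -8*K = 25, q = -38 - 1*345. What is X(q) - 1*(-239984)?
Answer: 239980 + I*sqrt(6178)/4 ≈ 2.3998e+5 + 19.65*I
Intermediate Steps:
q = -383 (q = -38 - 345 = -383)
K = -25/8 (K = -1/8*25 = -25/8 ≈ -3.1250)
X(x) = -4 + sqrt(-25/8 + x) (X(x) = -4 + sqrt(x - 25/8) = -4 + sqrt(-25/8 + x))
X(q) - 1*(-239984) = (-4 + sqrt(-50 + 16*(-383))/4) - 1*(-239984) = (-4 + sqrt(-50 - 6128)/4) + 239984 = (-4 + sqrt(-6178)/4) + 239984 = (-4 + (I*sqrt(6178))/4) + 239984 = (-4 + I*sqrt(6178)/4) + 239984 = 239980 + I*sqrt(6178)/4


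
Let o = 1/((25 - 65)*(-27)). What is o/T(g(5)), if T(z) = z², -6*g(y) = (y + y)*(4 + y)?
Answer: 1/243000 ≈ 4.1152e-6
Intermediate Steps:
g(y) = -y*(4 + y)/3 (g(y) = -(y + y)*(4 + y)/6 = -2*y*(4 + y)/6 = -y*(4 + y)/3)
o = 1/1080 (o = 1/(-40*(-27)) = 1/1080 ≈ 0.00092593)
o/T(g(5)) = 1/(1080*((-⅓*5*(4 + 5))²)) = 1/(1080*((-⅓*5*9)²)) = 1/(1080*((-15)²)) = (1/1080)/225 = (1/1080)*(1/225) = 1/243000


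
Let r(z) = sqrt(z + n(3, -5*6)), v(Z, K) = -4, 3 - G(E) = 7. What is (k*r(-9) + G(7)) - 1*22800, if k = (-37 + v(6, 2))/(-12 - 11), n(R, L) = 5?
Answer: -22804 + 82*I/23 ≈ -22804.0 + 3.5652*I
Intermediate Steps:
G(E) = -4 (G(E) = 3 - 1*7 = 3 - 7 = -4)
r(z) = sqrt(5 + z) (r(z) = sqrt(z + 5) = sqrt(5 + z))
k = 41/23 (k = (-37 - 4)/(-12 - 11) = -41/(-23) = -41*(-1/23) = 41/23 ≈ 1.7826)
(k*r(-9) + G(7)) - 1*22800 = (41*sqrt(5 - 9)/23 - 4) - 1*22800 = (41*sqrt(-4)/23 - 4) - 22800 = (41*(2*I)/23 - 4) - 22800 = (82*I/23 - 4) - 22800 = (-4 + 82*I/23) - 22800 = -22804 + 82*I/23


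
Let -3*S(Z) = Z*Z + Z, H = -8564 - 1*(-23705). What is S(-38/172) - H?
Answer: -335947235/22188 ≈ -15141.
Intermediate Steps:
H = 15141 (H = -8564 + 23705 = 15141)
S(Z) = -Z/3 - Z²/3 (S(Z) = -(Z*Z + Z)/3 = -(Z² + Z)/3 = -(Z + Z²)/3 = -Z/3 - Z²/3)
S(-38/172) - H = -(-38/172)*(1 - 38/172)/3 - 1*15141 = -(-38*1/172)*(1 - 38*1/172)/3 - 15141 = -⅓*(-19/86)*(1 - 19/86) - 15141 = -⅓*(-19/86)*67/86 - 15141 = 1273/22188 - 15141 = -335947235/22188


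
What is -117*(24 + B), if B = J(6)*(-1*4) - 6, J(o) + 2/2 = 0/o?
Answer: -2574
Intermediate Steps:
J(o) = -1 (J(o) = -1 + 0/o = -1 + 0 = -1)
B = -2 (B = -(-1)*4 - 6 = -1*(-4) - 6 = 4 - 6 = -2)
-117*(24 + B) = -117*(24 - 2) = -117*22 = -2574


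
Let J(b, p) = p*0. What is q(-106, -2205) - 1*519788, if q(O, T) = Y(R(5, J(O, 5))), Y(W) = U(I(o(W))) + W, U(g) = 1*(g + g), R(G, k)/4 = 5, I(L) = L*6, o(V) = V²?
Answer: -514968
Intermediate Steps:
J(b, p) = 0
I(L) = 6*L
R(G, k) = 20 (R(G, k) = 4*5 = 20)
U(g) = 2*g (U(g) = 1*(2*g) = 2*g)
Y(W) = W + 12*W² (Y(W) = 2*(6*W²) + W = 12*W² + W = W + 12*W²)
q(O, T) = 4820 (q(O, T) = 20*(1 + 12*20) = 20*(1 + 240) = 20*241 = 4820)
q(-106, -2205) - 1*519788 = 4820 - 1*519788 = 4820 - 519788 = -514968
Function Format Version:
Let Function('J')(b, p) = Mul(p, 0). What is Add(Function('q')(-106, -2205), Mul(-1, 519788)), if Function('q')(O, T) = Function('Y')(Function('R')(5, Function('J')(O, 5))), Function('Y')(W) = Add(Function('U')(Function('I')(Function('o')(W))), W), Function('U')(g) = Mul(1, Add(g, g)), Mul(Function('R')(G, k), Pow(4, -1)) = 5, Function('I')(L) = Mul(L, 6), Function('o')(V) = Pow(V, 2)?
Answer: -514968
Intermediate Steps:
Function('J')(b, p) = 0
Function('I')(L) = Mul(6, L)
Function('R')(G, k) = 20 (Function('R')(G, k) = Mul(4, 5) = 20)
Function('U')(g) = Mul(2, g) (Function('U')(g) = Mul(1, Mul(2, g)) = Mul(2, g))
Function('Y')(W) = Add(W, Mul(12, Pow(W, 2))) (Function('Y')(W) = Add(Mul(2, Mul(6, Pow(W, 2))), W) = Add(Mul(12, Pow(W, 2)), W) = Add(W, Mul(12, Pow(W, 2))))
Function('q')(O, T) = 4820 (Function('q')(O, T) = Mul(20, Add(1, Mul(12, 20))) = Mul(20, Add(1, 240)) = Mul(20, 241) = 4820)
Add(Function('q')(-106, -2205), Mul(-1, 519788)) = Add(4820, Mul(-1, 519788)) = Add(4820, -519788) = -514968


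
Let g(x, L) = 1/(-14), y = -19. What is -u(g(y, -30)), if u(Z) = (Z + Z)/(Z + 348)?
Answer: 2/4871 ≈ 0.00041059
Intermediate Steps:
g(x, L) = -1/14
u(Z) = 2*Z/(348 + Z) (u(Z) = (2*Z)/(348 + Z) = 2*Z/(348 + Z))
-u(g(y, -30)) = -2*(-1)/(14*(348 - 1/14)) = -2*(-1)/(14*4871/14) = -2*(-1)*14/(14*4871) = -1*(-2/4871) = 2/4871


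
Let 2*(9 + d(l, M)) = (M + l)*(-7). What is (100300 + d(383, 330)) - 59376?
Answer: 76839/2 ≈ 38420.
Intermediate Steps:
d(l, M) = -9 - 7*M/2 - 7*l/2 (d(l, M) = -9 + ((M + l)*(-7))/2 = -9 + (-7*M - 7*l)/2 = -9 + (-7*M/2 - 7*l/2) = -9 - 7*M/2 - 7*l/2)
(100300 + d(383, 330)) - 59376 = (100300 + (-9 - 7/2*330 - 7/2*383)) - 59376 = (100300 + (-9 - 1155 - 2681/2)) - 59376 = (100300 - 5009/2) - 59376 = 195591/2 - 59376 = 76839/2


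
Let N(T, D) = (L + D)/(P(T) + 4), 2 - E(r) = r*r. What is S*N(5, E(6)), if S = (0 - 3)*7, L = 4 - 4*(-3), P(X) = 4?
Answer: 189/4 ≈ 47.250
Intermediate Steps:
L = 16 (L = 4 + 12 = 16)
E(r) = 2 - r² (E(r) = 2 - r*r = 2 - r²)
S = -21 (S = -3*7 = -21)
N(T, D) = 2 + D/8 (N(T, D) = (16 + D)/(4 + 4) = (16 + D)/8 = (16 + D)*(⅛) = 2 + D/8)
S*N(5, E(6)) = -21*(2 + (2 - 1*6²)/8) = -21*(2 + (2 - 1*36)/8) = -21*(2 + (2 - 36)/8) = -21*(2 + (⅛)*(-34)) = -21*(2 - 17/4) = -21*(-9/4) = 189/4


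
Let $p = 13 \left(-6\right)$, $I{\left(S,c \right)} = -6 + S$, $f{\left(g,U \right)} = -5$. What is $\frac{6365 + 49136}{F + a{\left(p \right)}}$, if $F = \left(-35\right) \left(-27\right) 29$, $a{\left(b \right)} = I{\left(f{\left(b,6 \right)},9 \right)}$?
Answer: $\frac{55501}{27394} \approx 2.026$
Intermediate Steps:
$p = -78$
$a{\left(b \right)} = -11$ ($a{\left(b \right)} = -6 - 5 = -11$)
$F = 27405$ ($F = 945 \cdot 29 = 27405$)
$\frac{6365 + 49136}{F + a{\left(p \right)}} = \frac{6365 + 49136}{27405 - 11} = \frac{55501}{27394}$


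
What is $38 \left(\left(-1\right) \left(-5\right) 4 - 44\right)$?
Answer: $-912$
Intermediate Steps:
$38 \left(\left(-1\right) \left(-5\right) 4 - 44\right) = 38 \left(5 \cdot 4 - 44\right) = 38 \left(20 - 44\right) = 38 \left(-24\right) = -912$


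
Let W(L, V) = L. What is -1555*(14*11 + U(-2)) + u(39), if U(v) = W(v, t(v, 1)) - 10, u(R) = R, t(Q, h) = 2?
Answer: -220771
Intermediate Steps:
U(v) = -10 + v (U(v) = v - 10 = -10 + v)
-1555*(14*11 + U(-2)) + u(39) = -1555*(14*11 + (-10 - 2)) + 39 = -1555*(154 - 12) + 39 = -1555*142 + 39 = -220810 + 39 = -220771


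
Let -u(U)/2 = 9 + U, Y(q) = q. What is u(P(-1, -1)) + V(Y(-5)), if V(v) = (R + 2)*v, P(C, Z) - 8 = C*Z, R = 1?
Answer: -51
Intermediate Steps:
P(C, Z) = 8 + C*Z
u(U) = -18 - 2*U (u(U) = -2*(9 + U) = -18 - 2*U)
V(v) = 3*v (V(v) = (1 + 2)*v = 3*v)
u(P(-1, -1)) + V(Y(-5)) = (-18 - 2*(8 - 1*(-1))) + 3*(-5) = (-18 - 2*(8 + 1)) - 15 = (-18 - 2*9) - 15 = (-18 - 18) - 15 = -36 - 15 = -51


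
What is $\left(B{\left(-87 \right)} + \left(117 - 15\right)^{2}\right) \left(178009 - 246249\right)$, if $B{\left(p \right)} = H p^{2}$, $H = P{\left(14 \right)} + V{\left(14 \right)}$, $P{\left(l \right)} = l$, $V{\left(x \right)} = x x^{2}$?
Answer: $-1425240577440$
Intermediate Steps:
$V{\left(x \right)} = x^{3}$
$H = 2758$ ($H = 14 + 14^{3} = 14 + 2744 = 2758$)
$B{\left(p \right)} = 2758 p^{2}$
$\left(B{\left(-87 \right)} + \left(117 - 15\right)^{2}\right) \left(178009 - 246249\right) = \left(2758 \left(-87\right)^{2} + \left(117 - 15\right)^{2}\right) \left(178009 - 246249\right) = \left(2758 \cdot 7569 + 102^{2}\right) \left(-68240\right) = \left(20875302 + 10404\right) \left(-68240\right) = 20885706 \left(-68240\right) = -1425240577440$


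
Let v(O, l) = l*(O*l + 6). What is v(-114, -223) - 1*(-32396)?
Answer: -5638048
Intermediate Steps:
v(O, l) = l*(6 + O*l)
v(-114, -223) - 1*(-32396) = -223*(6 - 114*(-223)) - 1*(-32396) = -223*(6 + 25422) + 32396 = -223*25428 + 32396 = -5670444 + 32396 = -5638048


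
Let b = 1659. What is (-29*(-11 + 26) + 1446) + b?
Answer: 2670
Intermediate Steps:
(-29*(-11 + 26) + 1446) + b = (-29*(-11 + 26) + 1446) + 1659 = (-29*15 + 1446) + 1659 = (-435 + 1446) + 1659 = 1011 + 1659 = 2670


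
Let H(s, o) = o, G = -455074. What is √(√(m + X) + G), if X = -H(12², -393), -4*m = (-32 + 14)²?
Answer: √(-455074 + 2*√78) ≈ 674.58*I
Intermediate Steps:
m = -81 (m = -(-32 + 14)²/4 = -¼*(-18)² = -¼*324 = -81)
X = 393 (X = -1*(-393) = 393)
√(√(m + X) + G) = √(√(-81 + 393) - 455074) = √(√312 - 455074) = √(2*√78 - 455074) = √(-455074 + 2*√78)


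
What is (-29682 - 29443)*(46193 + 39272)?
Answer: -5053118125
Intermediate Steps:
(-29682 - 29443)*(46193 + 39272) = -59125*85465 = -5053118125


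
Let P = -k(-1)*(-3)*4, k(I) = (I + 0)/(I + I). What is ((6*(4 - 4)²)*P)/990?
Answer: 0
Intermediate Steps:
k(I) = ½ (k(I) = I/((2*I)) = I*(1/(2*I)) = ½)
P = 6 (P = -(½)*(-3)*4 = -(-3)*4/2 = -1*(-6) = 6)
((6*(4 - 4)²)*P)/990 = ((6*(4 - 4)²)*6)/990 = ((6*0²)*6)*(1/990) = ((6*0)*6)*(1/990) = (0*6)*(1/990) = 0*(1/990) = 0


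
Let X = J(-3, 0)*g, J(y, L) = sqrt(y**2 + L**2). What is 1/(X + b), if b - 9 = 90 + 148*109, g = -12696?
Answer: -1/21857 ≈ -4.5752e-5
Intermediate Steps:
J(y, L) = sqrt(L**2 + y**2)
X = -38088 (X = sqrt(0**2 + (-3)**2)*(-12696) = sqrt(0 + 9)*(-12696) = sqrt(9)*(-12696) = 3*(-12696) = -38088)
b = 16231 (b = 9 + (90 + 148*109) = 9 + (90 + 16132) = 9 + 16222 = 16231)
1/(X + b) = 1/(-38088 + 16231) = 1/(-21857) = -1/21857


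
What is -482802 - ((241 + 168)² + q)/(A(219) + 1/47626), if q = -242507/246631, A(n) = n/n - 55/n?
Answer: -1360381138574168322/1926405885173 ≈ -7.0618e+5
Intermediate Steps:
A(n) = 1 - 55/n
q = -242507/246631 (q = -242507*1/246631 = -242507/246631 ≈ -0.98328)
-482802 - ((241 + 168)² + q)/(A(219) + 1/47626) = -482802 - ((241 + 168)² - 242507/246631)/((-55 + 219)/219 + 1/47626) = -482802 - (409² - 242507/246631)/((1/219)*164 + 1/47626) = -482802 - (167281 - 242507/246631)/(164/219 + 1/47626) = -482802 - 41256437804/(246631*7810883/10430094) = -482802 - 41256437804*10430094/(246631*7810883) = -482802 - 1*430308524400873576/1926405885173 = -482802 - 430308524400873576/1926405885173 = -1360381138574168322/1926405885173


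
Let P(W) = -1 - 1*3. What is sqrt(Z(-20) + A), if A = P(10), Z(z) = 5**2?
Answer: sqrt(21) ≈ 4.5826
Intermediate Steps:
Z(z) = 25
P(W) = -4 (P(W) = -1 - 3 = -4)
A = -4
sqrt(Z(-20) + A) = sqrt(25 - 4) = sqrt(21)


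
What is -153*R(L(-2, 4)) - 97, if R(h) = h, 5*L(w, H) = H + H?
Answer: -1709/5 ≈ -341.80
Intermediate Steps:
L(w, H) = 2*H/5 (L(w, H) = (H + H)/5 = (2*H)/5 = 2*H/5)
-153*R(L(-2, 4)) - 97 = -306*4/5 - 97 = -153*8/5 - 97 = -1224/5 - 97 = -1709/5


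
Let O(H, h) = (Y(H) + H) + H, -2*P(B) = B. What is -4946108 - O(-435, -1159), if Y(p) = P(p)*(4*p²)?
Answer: -169570988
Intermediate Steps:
P(B) = -B/2
Y(p) = -2*p³ (Y(p) = (-p/2)*(4*p²) = -2*p³)
O(H, h) = -2*H³ + 2*H (O(H, h) = (-2*H³ + H) + H = (H - 2*H³) + H = -2*H³ + 2*H)
-4946108 - O(-435, -1159) = -4946108 - 2*(-435)*(1 - 1*(-435)²) = -4946108 - 2*(-435)*(1 - 1*189225) = -4946108 - 2*(-435)*(1 - 189225) = -4946108 - 2*(-435)*(-189224) = -4946108 - 1*164624880 = -4946108 - 164624880 = -169570988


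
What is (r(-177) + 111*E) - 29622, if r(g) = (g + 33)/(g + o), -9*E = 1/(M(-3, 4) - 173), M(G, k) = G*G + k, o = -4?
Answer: -2573483543/86880 ≈ -29621.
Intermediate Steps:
M(G, k) = k + G**2 (M(G, k) = G**2 + k = k + G**2)
E = 1/1440 (E = -1/(9*((4 + (-3)**2) - 173)) = -1/(9*((4 + 9) - 173)) = -1/(9*(13 - 173)) = -1/9/(-160) = -1/9*(-1/160) = 1/1440 ≈ 0.00069444)
r(g) = (33 + g)/(-4 + g) (r(g) = (g + 33)/(g - 4) = (33 + g)/(-4 + g))
(r(-177) + 111*E) - 29622 = ((33 - 177)/(-4 - 177) + 111*(1/1440)) - 29622 = (-144/(-181) + 37/480) - 29622 = (-1/181*(-144) + 37/480) - 29622 = (144/181 + 37/480) - 29622 = 75817/86880 - 29622 = -2573483543/86880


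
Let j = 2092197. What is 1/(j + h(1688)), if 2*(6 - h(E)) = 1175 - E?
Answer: 2/4184919 ≈ 4.7791e-7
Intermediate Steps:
h(E) = -1163/2 + E/2 (h(E) = 6 - (1175 - E)/2 = 6 + (-1175/2 + E/2) = -1163/2 + E/2)
1/(j + h(1688)) = 1/(2092197 + (-1163/2 + (½)*1688)) = 1/(2092197 + (-1163/2 + 844)) = 1/(2092197 + 525/2) = 1/(4184919/2) = 2/4184919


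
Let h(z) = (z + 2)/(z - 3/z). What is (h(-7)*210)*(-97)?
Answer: -356475/23 ≈ -15499.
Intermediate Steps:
h(z) = (2 + z)/(z - 3/z)
(h(-7)*210)*(-97) = (-7*(2 - 7)/(-3 + (-7)²)*210)*(-97) = (-7*(-5)/(-3 + 49)*210)*(-97) = (-7*(-5)/46*210)*(-97) = (-7*1/46*(-5)*210)*(-97) = ((35/46)*210)*(-97) = (3675/23)*(-97) = -356475/23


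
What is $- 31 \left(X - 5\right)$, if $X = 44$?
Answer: $-1209$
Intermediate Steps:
$- 31 \left(X - 5\right) = - 31 \left(44 - 5\right) = \left(-31\right) 39 = -1209$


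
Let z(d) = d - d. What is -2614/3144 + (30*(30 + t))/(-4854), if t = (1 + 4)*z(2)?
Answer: -1293163/1271748 ≈ -1.0168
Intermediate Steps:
z(d) = 0
t = 0 (t = (1 + 4)*0 = 5*0 = 0)
-2614/3144 + (30*(30 + t))/(-4854) = -2614/3144 + (30*(30 + 0))/(-4854) = -2614*1/3144 + (30*30)*(-1/4854) = -1307/1572 + 900*(-1/4854) = -1307/1572 - 150/809 = -1293163/1271748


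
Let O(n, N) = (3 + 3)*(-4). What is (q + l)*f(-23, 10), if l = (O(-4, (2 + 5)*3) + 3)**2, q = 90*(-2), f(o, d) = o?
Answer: -6003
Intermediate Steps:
q = -180
O(n, N) = -24 (O(n, N) = 6*(-4) = -24)
l = 441 (l = (-24 + 3)**2 = (-21)**2 = 441)
(q + l)*f(-23, 10) = (-180 + 441)*(-23) = 261*(-23) = -6003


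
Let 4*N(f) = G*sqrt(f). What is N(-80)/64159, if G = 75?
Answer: 75*I*sqrt(5)/64159 ≈ 0.0026139*I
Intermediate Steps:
N(f) = 75*sqrt(f)/4 (N(f) = (75*sqrt(f))/4 = 75*sqrt(f)/4)
N(-80)/64159 = (75*sqrt(-80)/4)/64159 = (75*(4*I*sqrt(5))/4)*(1/64159) = (75*I*sqrt(5))*(1/64159) = 75*I*sqrt(5)/64159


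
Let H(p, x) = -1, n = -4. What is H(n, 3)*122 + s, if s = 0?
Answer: -122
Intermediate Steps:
H(n, 3)*122 + s = -1*122 + 0 = -122 + 0 = -122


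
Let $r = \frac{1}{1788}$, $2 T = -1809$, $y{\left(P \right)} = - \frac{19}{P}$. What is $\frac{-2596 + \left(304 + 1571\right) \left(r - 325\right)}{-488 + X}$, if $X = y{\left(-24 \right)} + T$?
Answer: $\frac{2188404546}{4976749} \approx 439.73$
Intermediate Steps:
$T = - \frac{1809}{2}$ ($T = \frac{1}{2} \left(-1809\right) = - \frac{1809}{2} \approx -904.5$)
$r = \frac{1}{1788} \approx 0.00055928$
$X = - \frac{21689}{24}$ ($X = - \frac{19}{-24} - \frac{1809}{2} = \left(-19\right) \left(- \frac{1}{24}\right) - \frac{1809}{2} = \frac{19}{24} - \frac{1809}{2} = - \frac{21689}{24} \approx -903.71$)
$\frac{-2596 + \left(304 + 1571\right) \left(r - 325\right)}{-488 + X} = \frac{-2596 + \left(304 + 1571\right) \left(\frac{1}{1788} - 325\right)}{-488 - \frac{21689}{24}} = \frac{-2596 + 1875 \left(- \frac{581099}{1788}\right)}{- \frac{33401}{24}} = \left(-2596 - \frac{363186875}{596}\right) \left(- \frac{24}{33401}\right) = \left(- \frac{364734091}{596}\right) \left(- \frac{24}{33401}\right) = \frac{2188404546}{4976749}$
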